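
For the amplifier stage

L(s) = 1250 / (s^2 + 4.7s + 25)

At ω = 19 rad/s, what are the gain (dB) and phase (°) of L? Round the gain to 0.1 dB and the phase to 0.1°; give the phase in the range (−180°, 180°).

11.1 dB, -165.1°

At s = jω = j19:
quadratic: (j19)² + 4.7·j19 + 25 = -336 + j89.3 → |·| ≈ 347.66, ∠ ≈ 165.12°
|L| = 1250 / 347.66 ≈ 3.5955
Gain = 20 log₁₀(3.5955) ≈ 11.12 dB
∠L = 0.00° − 165.12° = -165.12°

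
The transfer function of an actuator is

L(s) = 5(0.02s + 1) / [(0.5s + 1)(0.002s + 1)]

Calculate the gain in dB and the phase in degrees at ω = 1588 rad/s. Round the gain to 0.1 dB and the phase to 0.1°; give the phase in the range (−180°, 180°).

At ω = 1588 rad/s:
zero (1 + j1588·0.02) = 1 + j31.76 → |·| ≈ 31.776, ∠ ≈ 88.20°
pole (1 + j1588·0.5) = 1 + j794 → |·| ≈ 794, ∠ ≈ 89.93°
pole (1 + j1588·0.002) = 1 + j3.176 → |·| ≈ 3.3297, ∠ ≈ 72.52°
|L| = 5 · 31.776 / (794 · 3.3297) ≈ 0.060096
Gain = 20 log₁₀(0.060096) ≈ -24.42 dB
∠L = (88.20°) − (89.93° + 72.52°) = -74.25°

-24.4 dB, -74.3°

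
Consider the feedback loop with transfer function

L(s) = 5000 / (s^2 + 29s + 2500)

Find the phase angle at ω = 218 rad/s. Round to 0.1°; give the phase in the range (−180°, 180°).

At s = jω = j218:
quadratic: (j218)² + 29·j218 + 2500 = -45024 + j6322 → |·| ≈ 45466, ∠ ≈ 172.01°
∠L = 0.00° − 172.01° = -172.01°

-172.0°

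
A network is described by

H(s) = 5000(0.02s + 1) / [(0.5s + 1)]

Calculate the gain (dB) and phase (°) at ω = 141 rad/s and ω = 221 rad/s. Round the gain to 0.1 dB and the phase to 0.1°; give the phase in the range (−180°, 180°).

At ω = 141 rad/s:
zero (1 + j141·0.02) = 1 + j2.82 → |·| ≈ 2.9921, ∠ ≈ 70.47°
pole (1 + j141·0.5) = 1 + j70.5 → |·| ≈ 70.507, ∠ ≈ 89.19°
|H| = 5000 · 2.9921 / (70.507) ≈ 212.18
Gain = 20 log₁₀(212.18) ≈ 46.53 dB
∠H = (70.47°) − (89.19°) = -18.72°

At ω = 221 rad/s:
zero (1 + j221·0.02) = 1 + j4.42 → |·| ≈ 4.5317, ∠ ≈ 77.25°
pole (1 + j221·0.5) = 1 + j110.5 → |·| ≈ 110.5, ∠ ≈ 89.48°
|H| = 5000 · 4.5317 / (110.5) ≈ 205.05
Gain = 20 log₁₀(205.05) ≈ 46.24 dB
∠H = (77.25°) − (89.48°) = -12.23°

ω = 141: 46.5 dB, -18.7°; ω = 221: 46.2 dB, -12.2°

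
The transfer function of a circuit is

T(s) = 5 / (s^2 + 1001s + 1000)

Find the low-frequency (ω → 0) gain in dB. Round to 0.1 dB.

-46.0 dB

T(0) = 5 / 1000 = 0.005
20 log₁₀(0.005) ≈ -46.02 dB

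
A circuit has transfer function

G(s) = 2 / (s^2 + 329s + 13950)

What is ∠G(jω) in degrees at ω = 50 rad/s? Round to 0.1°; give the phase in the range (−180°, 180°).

Substitute s = j50:
Numerator: 2 = 2 + j0
Denominator: (j50)^2 + 329(j50) + 13950 = 11450 + j16450
|N| = √(2² + 0²) ≈ 2, ∠N ≈ 0.00°
|D| = √(11450² + 16450²) ≈ 20043, ∠D ≈ 55.16°
∠G = 0.00° − 55.16° = -55.16°

-55.2°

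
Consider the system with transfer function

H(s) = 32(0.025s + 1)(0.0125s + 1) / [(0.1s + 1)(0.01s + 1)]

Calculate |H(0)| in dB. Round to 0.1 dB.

30.1 dB

H(0) = 32 · 1 / 1 = 32
20 log₁₀(32) ≈ 30.10 dB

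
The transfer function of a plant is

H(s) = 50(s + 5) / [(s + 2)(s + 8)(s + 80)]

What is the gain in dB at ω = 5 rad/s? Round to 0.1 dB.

-21.2 dB

At s = jω = j5:
zero (s+5): 5 + j5 → |·| = √(5²+5²) = √50 ≈ 7.0711, ∠ = arctan(5/5) ≈ 45.00°
pole (s+2): 2 + j5 → |·| = √(2²+5²) = √29 ≈ 5.3852, ∠ = arctan(5/2) ≈ 68.20°
pole (s+8): 8 + j5 → |·| = √(8²+5²) = √89 ≈ 9.434, ∠ = arctan(5/8) ≈ 32.01°
pole (s+80): 80 + j5 → |·| = √(80²+5²) = √6425 ≈ 80.156, ∠ = arctan(5/80) ≈ 3.58°
|H| = 50 · 7.0711 / 4072.2 ≈ 0.086822
Gain = 20 log₁₀(0.086822) ≈ -21.23 dB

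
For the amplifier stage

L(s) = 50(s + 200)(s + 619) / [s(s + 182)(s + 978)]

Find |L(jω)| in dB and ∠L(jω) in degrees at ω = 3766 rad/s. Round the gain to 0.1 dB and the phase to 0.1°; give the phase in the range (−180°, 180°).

-37.7 dB, -85.0°

At s = jω = j3766:
zero (s+200): 200 + j3766 → |·| = √(200²+3766²) = √14222756 ≈ 3771.3, ∠ = arctan(3766/200) ≈ 86.96°
zero (s+619): 619 + j3766 → |·| = √(619²+3766²) = √14565917 ≈ 3816.5, ∠ = arctan(3766/619) ≈ 80.67°
pole (s+182): 182 + j3766 → |·| = √(182²+3766²) = √14215880 ≈ 3770.4, ∠ = arctan(3766/182) ≈ 87.23°
pole (s+978): 978 + j3766 → |·| = √(978²+3766²) = √15139240 ≈ 3890.9, ∠ = arctan(3766/978) ≈ 75.44°
pole at origin: |s| = 3766, ∠ = 90.00° (in denominator)
|L| = 50 · 1.4393e+07 / 5.5248e+10 ≈ 0.013026
Gain = 20 log₁₀(0.013026) ≈ -37.70 dB
∠L = 167.63° − 252.67° = -85.04°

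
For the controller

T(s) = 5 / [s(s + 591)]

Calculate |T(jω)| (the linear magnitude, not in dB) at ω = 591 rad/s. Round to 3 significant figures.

At s = jω = j591:
pole (s+591): 591 + j591 → |·| = √(591²+591²) = √698562 ≈ 835.8, ∠ = arctan(591/591) ≈ 45.00°
pole at origin: |s| = 591, ∠ = 90.00° (in denominator)
|T| = 5 / 4.9396e+05 ≈ 1.0122e-05

1.01e-05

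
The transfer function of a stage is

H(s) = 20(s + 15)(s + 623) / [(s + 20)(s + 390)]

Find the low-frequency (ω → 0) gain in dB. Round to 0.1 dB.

27.6 dB

H(0) = 20·15·623 / (20·390) ≈ 23.962
20 log₁₀(23.962) ≈ 27.59 dB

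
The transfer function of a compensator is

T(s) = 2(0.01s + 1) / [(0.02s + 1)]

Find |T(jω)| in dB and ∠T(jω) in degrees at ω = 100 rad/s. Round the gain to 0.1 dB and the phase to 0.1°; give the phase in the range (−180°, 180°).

At ω = 100 rad/s:
zero (1 + j100·0.01) = 1 + j1 → |·| ≈ 1.4142, ∠ ≈ 45.00°
pole (1 + j100·0.02) = 1 + j2 → |·| ≈ 2.2361, ∠ ≈ 63.43°
|T| = 2 · 1.4142 / (2.2361) ≈ 1.2649
Gain = 20 log₁₀(1.2649) ≈ 2.04 dB
∠T = (45.00°) − (63.43°) = -18.43°

2.0 dB, -18.4°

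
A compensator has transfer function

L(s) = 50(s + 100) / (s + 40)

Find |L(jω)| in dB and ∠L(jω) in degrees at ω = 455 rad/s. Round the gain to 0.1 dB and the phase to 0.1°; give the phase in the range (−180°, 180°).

34.2 dB, -7.4°

At s = jω = j455:
zero (s+100): 100 + j455 → |·| = √(100²+455²) = √217025 ≈ 465.86, ∠ = arctan(455/100) ≈ 77.60°
pole (s+40): 40 + j455 → |·| = √(40²+455²) = √208625 ≈ 456.75, ∠ = arctan(455/40) ≈ 84.98°
|L| = 50 · 465.86 / 456.75 ≈ 50.997
Gain = 20 log₁₀(50.997) ≈ 34.15 dB
∠L = 77.60° − 84.98° = -7.38°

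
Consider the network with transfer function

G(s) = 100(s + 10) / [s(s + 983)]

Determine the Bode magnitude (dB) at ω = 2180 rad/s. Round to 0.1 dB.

-27.6 dB

At s = jω = j2180:
zero (s+10): 10 + j2180 → |·| = √(10²+2180²) = √4752500 ≈ 2180, ∠ = arctan(2180/10) ≈ 89.74°
pole (s+983): 983 + j2180 → |·| = √(983²+2180²) = √5718689 ≈ 2391.4, ∠ = arctan(2180/983) ≈ 65.73°
pole at origin: |s| = 2180, ∠ = 90.00° (in denominator)
|G| = 100 · 2180 / 5.2133e+06 ≈ 0.041816
Gain = 20 log₁₀(0.041816) ≈ -27.57 dB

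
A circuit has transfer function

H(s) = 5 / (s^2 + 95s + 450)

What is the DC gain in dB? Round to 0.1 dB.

-39.1 dB

H(0) = 5 / 450 ≈ 0.011111
20 log₁₀(0.011111) ≈ -39.08 dB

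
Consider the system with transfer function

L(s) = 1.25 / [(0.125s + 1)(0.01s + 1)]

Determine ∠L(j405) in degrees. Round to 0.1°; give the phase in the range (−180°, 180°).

-165.0°

At ω = 405 rad/s:
pole (1 + j405·0.125) = 1 + j50.625 → |·| ≈ 50.635, ∠ ≈ 88.87°
pole (1 + j405·0.01) = 1 + j4.05 → |·| ≈ 4.1716, ∠ ≈ 76.13°
∠L = (0°) − (88.87° + 76.13°) = -165.00°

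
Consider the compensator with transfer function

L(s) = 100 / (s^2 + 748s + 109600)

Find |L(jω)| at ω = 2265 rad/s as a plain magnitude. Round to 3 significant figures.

1.89e-05

Substitute s = j2265:
Numerator: 100 = 100 + j0
Denominator: (j2265)^2 + 748(j2265) + 109600 = -5020625 + j1694220
|N| = √(100² + 0²) ≈ 100, ∠N ≈ 0.00°
|D| = √(5020625² + 1694220²) ≈ 5.2988e+06, ∠D ≈ 161.35°
|L| = 100 / 5.2988e+06 ≈ 1.8872e-05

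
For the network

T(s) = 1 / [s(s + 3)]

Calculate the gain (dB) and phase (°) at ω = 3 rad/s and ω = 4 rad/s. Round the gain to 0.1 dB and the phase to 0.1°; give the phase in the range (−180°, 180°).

At s = jω = j3:
pole (s+3): 3 + j3 → |·| = √(3²+3²) = √18 ≈ 4.2426, ∠ = arctan(3/3) ≈ 45.00°
pole at origin: |s| = 3, ∠ = 90.00° (in denominator)
|T| = 1 / 12.728 ≈ 0.078567
Gain = 20 log₁₀(0.078567) ≈ -22.10 dB
∠T = 0.00° − 135.00° = -135.00°

At s = jω = j4:
pole (s+3): 3 + j4 → |·| = √(3²+4²) = √25 ≈ 5, ∠ = arctan(4/3) ≈ 53.13°
pole at origin: |s| = 4, ∠ = 90.00° (in denominator)
|T| = 1 / 20 ≈ 0.05
Gain = 20 log₁₀(0.05) ≈ -26.02 dB
∠T = 0.00° − 143.13° = -143.13°

ω = 3: -22.1 dB, -135.0°; ω = 4: -26.0 dB, -143.1°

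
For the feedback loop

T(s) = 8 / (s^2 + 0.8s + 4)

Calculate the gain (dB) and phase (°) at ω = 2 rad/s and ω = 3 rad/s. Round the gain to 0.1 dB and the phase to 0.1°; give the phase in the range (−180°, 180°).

At s = jω = j2:
quadratic: (j2)² + 0.8·j2 + 4 = 0 + j1.6 → |·| ≈ 1.6, ∠ ≈ 90.00°
|T| = 8 / 1.6 ≈ 5
Gain = 20 log₁₀(5) ≈ 13.98 dB
∠T = 0.00° − 90.00° = -90.00°

At s = jω = j3:
quadratic: (j3)² + 0.8·j3 + 4 = -5 + j2.4 → |·| ≈ 5.5462, ∠ ≈ 154.36°
|T| = 8 / 5.5462 ≈ 1.4424
Gain = 20 log₁₀(1.4424) ≈ 3.18 dB
∠T = 0.00° − 154.36° = -154.36°

ω = 2: 14.0 dB, -90.0°; ω = 3: 3.2 dB, -154.4°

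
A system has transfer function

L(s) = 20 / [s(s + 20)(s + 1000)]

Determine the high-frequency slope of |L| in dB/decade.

-60 dB/decade

Each pole contributes −20 dB/decade at high frequency; each zero contributes +20 dB/decade.
Net: 0 zero(s) − 3 pole(s) → -60 dB/decade.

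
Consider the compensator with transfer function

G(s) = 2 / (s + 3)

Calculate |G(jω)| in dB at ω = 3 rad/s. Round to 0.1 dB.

-6.5 dB

At s = jω = j3:
pole (s+3): 3 + j3 → |·| = √(3²+3²) = √18 ≈ 4.2426, ∠ = arctan(3/3) ≈ 45.00°
|G| = 2 / 4.2426 ≈ 0.47141
Gain = 20 log₁₀(0.47141) ≈ -6.53 dB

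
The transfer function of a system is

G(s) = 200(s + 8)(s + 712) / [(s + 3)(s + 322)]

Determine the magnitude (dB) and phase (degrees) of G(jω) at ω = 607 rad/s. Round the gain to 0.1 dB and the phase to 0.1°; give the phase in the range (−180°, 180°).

At s = jω = j607:
zero (s+8): 8 + j607 → |·| = √(8²+607²) = √368513 ≈ 607.05, ∠ = arctan(607/8) ≈ 89.24°
zero (s+712): 712 + j607 → |·| = √(712²+607²) = √875393 ≈ 935.62, ∠ = arctan(607/712) ≈ 40.45°
pole (s+3): 3 + j607 → |·| = √(3²+607²) = √368458 ≈ 607.01, ∠ = arctan(607/3) ≈ 89.72°
pole (s+322): 322 + j607 → |·| = √(322²+607²) = √472133 ≈ 687.12, ∠ = arctan(607/322) ≈ 62.06°
|G| = 200 · 5.6797e+05 / 4.1709e+05 ≈ 272.35
Gain = 20 log₁₀(272.35) ≈ 48.70 dB
∠G = 129.69° − 151.78° = -22.09°

48.7 dB, -22.1°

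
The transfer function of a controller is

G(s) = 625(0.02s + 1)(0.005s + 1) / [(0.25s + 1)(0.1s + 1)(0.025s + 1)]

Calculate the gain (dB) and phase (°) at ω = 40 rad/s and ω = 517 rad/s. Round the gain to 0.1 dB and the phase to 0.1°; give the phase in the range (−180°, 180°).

ω = 40: 22.9 dB, -155.3°; ω = 517: -13.7 dB, -110.7°

At ω = 40 rad/s:
zero (1 + j40·0.02) = 1 + j0.8 → |·| ≈ 1.2806, ∠ ≈ 38.66°
zero (1 + j40·0.005) = 1 + j0.2 → |·| ≈ 1.0198, ∠ ≈ 11.31°
pole (1 + j40·0.25) = 1 + j10 → |·| ≈ 10.05, ∠ ≈ 84.29°
pole (1 + j40·0.1) = 1 + j4 → |·| ≈ 4.1231, ∠ ≈ 75.96°
pole (1 + j40·0.025) = 1 + j1 → |·| ≈ 1.4142, ∠ ≈ 45.00°
|G| = 625 · 1.2806 · 1.0198 / (10.05 · 4.1231 · 1.4142) ≈ 13.929
Gain = 20 log₁₀(13.929) ≈ 22.88 dB
∠G = (38.66° + 11.31°) − (84.29° + 75.96° + 45.00°) = -155.28°

At ω = 517 rad/s:
zero (1 + j517·0.02) = 1 + j10.34 → |·| ≈ 10.388, ∠ ≈ 84.48°
zero (1 + j517·0.005) = 1 + j2.585 → |·| ≈ 2.7717, ∠ ≈ 68.85°
pole (1 + j517·0.25) = 1 + j129.25 → |·| ≈ 129.25, ∠ ≈ 89.56°
pole (1 + j517·0.1) = 1 + j51.7 → |·| ≈ 51.71, ∠ ≈ 88.89°
pole (1 + j517·0.025) = 1 + j12.925 → |·| ≈ 12.964, ∠ ≈ 85.58°
|G| = 625 · 10.388 · 2.7717 / (129.25 · 51.71 · 12.964) ≈ 0.20769
Gain = 20 log₁₀(0.20769) ≈ -13.65 dB
∠G = (84.48° + 68.85°) − (89.56° + 88.89° + 85.58°) = -110.70°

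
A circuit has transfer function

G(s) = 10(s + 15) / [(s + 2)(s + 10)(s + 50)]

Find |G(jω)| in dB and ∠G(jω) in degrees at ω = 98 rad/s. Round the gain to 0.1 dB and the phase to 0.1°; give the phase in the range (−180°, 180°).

-60.6 dB, -154.7°

At s = jω = j98:
zero (s+15): 15 + j98 → |·| = √(15²+98²) = √9829 ≈ 99.141, ∠ = arctan(98/15) ≈ 81.30°
pole (s+2): 2 + j98 → |·| = √(2²+98²) = √9608 ≈ 98.02, ∠ = arctan(98/2) ≈ 88.83°
pole (s+10): 10 + j98 → |·| = √(10²+98²) = √9704 ≈ 98.509, ∠ = arctan(98/10) ≈ 84.17°
pole (s+50): 50 + j98 → |·| = √(50²+98²) = √12104 ≈ 110.02, ∠ = arctan(98/50) ≈ 62.97°
|G| = 10 · 99.141 / 1.0623e+06 ≈ 0.00093327
Gain = 20 log₁₀(0.00093327) ≈ -60.60 dB
∠G = 81.30° − 235.97° = -154.67°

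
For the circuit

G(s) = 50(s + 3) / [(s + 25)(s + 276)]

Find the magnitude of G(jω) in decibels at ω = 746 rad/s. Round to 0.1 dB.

At s = jω = j746:
zero (s+3): 3 + j746 → |·| = √(3²+746²) = √556525 ≈ 746.01, ∠ = arctan(746/3) ≈ 89.77°
pole (s+25): 25 + j746 → |·| = √(25²+746²) = √557141 ≈ 746.42, ∠ = arctan(746/25) ≈ 88.08°
pole (s+276): 276 + j746 → |·| = √(276²+746²) = √632692 ≈ 795.42, ∠ = arctan(746/276) ≈ 69.70°
|G| = 50 · 746.01 / 5.9372e+05 ≈ 0.062825
Gain = 20 log₁₀(0.062825) ≈ -24.04 dB

-24.0 dB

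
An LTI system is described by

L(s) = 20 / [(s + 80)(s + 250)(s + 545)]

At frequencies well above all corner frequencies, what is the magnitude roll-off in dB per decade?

Each pole contributes −20 dB/decade at high frequency; each zero contributes +20 dB/decade.
Net: 0 zero(s) − 3 pole(s) → -60 dB/decade.

-60 dB/decade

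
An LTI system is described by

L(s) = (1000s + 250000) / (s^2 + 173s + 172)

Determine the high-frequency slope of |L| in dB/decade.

Each pole contributes −20 dB/decade at high frequency; each zero contributes +20 dB/decade.
Net: 1 zero(s) − 2 pole(s) → -20 dB/decade.

-20 dB/decade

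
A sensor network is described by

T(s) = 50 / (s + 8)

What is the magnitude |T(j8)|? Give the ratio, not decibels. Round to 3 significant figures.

4.42

Substitute s = j8:
Numerator: 50 = 50 + j0
Denominator: (j8) + 8 = 8 + j8
|N| = √(50² + 0²) ≈ 50, ∠N ≈ 0.00°
|D| = √(8² + 8²) ≈ 11.314, ∠D ≈ 45.00°
|T| = 50 / 11.314 ≈ 4.4193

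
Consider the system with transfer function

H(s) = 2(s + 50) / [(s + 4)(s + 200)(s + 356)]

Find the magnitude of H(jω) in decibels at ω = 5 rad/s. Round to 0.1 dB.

At s = jω = j5:
zero (s+50): 50 + j5 → |·| = √(50²+5²) = √2525 ≈ 50.249, ∠ = arctan(5/50) ≈ 5.71°
pole (s+4): 4 + j5 → |·| = √(4²+5²) = √41 ≈ 6.4031, ∠ = arctan(5/4) ≈ 51.34°
pole (s+200): 200 + j5 → |·| = √(200²+5²) = √40025 ≈ 200.06, ∠ = arctan(5/200) ≈ 1.43°
pole (s+356): 356 + j5 → |·| = √(356²+5²) = √126761 ≈ 356.04, ∠ = arctan(5/356) ≈ 0.80°
|H| = 2 · 50.249 / 4.5609e+05 ≈ 0.00022035
Gain = 20 log₁₀(0.00022035) ≈ -73.14 dB

-73.1 dB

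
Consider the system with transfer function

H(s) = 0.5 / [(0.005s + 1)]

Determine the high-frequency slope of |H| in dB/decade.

Each pole contributes −20 dB/decade at high frequency; each zero contributes +20 dB/decade.
Net: 0 zero(s) − 1 pole(s) → -20 dB/decade.

-20 dB/decade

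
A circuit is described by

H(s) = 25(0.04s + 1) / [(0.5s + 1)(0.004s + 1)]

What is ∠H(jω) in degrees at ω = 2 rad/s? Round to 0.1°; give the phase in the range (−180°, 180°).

-40.9°

At ω = 2 rad/s:
zero (1 + j2·0.04) = 1 + j0.08 → |·| ≈ 1.0032, ∠ ≈ 4.57°
pole (1 + j2·0.5) = 1 + j1 → |·| ≈ 1.4142, ∠ ≈ 45.00°
pole (1 + j2·0.004) = 1 + j0.008 → |·| ≈ 1, ∠ ≈ 0.46°
∠H = (4.57°) − (45.00° + 0.46°) = -40.89°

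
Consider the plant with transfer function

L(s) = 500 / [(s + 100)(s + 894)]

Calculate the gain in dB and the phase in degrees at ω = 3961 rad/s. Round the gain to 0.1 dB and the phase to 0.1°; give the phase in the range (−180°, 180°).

-90.2 dB, -165.8°

At s = jω = j3961:
pole (s+100): 100 + j3961 → |·| = √(100²+3961²) = √15699521 ≈ 3962.3, ∠ = arctan(3961/100) ≈ 88.55°
pole (s+894): 894 + j3961 → |·| = √(894²+3961²) = √16488757 ≈ 4060.6, ∠ = arctan(3961/894) ≈ 77.28°
|L| = 500 / 1.6089e+07 ≈ 3.1077e-05
Gain = 20 log₁₀(3.1077e-05) ≈ -90.15 dB
∠L = 0.00° − 165.83° = -165.83°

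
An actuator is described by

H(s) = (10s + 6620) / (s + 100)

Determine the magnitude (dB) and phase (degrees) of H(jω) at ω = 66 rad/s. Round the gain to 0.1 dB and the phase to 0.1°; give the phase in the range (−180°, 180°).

34.9 dB, -27.7°

Substitute s = j66:
Numerator: 10(j66) + 6620 = 6620 + j660
Denominator: (j66) + 100 = 100 + j66
|N| = √(6620² + 660²) ≈ 6652.8, ∠N ≈ 5.69°
|D| = √(100² + 66²) ≈ 119.82, ∠D ≈ 33.42°
|H| = 6652.8 / 119.82 ≈ 55.523
Gain = 20 log₁₀(55.523) ≈ 34.89 dB
∠H = 5.69° − 33.42° = -27.73°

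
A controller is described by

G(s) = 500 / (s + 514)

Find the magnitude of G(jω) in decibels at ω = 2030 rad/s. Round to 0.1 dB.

-12.4 dB

At s = jω = j2030:
pole (s+514): 514 + j2030 → |·| = √(514²+2030²) = √4385096 ≈ 2094.1, ∠ = arctan(2030/514) ≈ 75.79°
|G| = 500 / 2094.1 ≈ 0.23877
Gain = 20 log₁₀(0.23877) ≈ -12.44 dB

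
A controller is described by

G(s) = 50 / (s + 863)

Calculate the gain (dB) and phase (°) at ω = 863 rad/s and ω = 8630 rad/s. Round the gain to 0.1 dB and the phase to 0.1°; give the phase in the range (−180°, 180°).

ω = 863: -27.8 dB, -45.0°; ω = 8630: -44.8 dB, -84.3°

Substitute s = j863:
Numerator: 50 = 50 + j0
Denominator: (j863) + 863 = 863 + j863
|N| = √(50² + 0²) ≈ 50, ∠N ≈ 0.00°
|D| = √(863² + 863²) ≈ 1220.5, ∠D ≈ 45.00°
|G| = 50 / 1220.5 ≈ 0.040967
Gain = 20 log₁₀(0.040967) ≈ -27.75 dB
∠G = 0.00° − 45.00° = -45.00°

Substitute s = j8630:
Numerator: 50 = 50 + j0
Denominator: (j8630) + 863 = 863 + j8630
|N| = √(50² + 0²) ≈ 50, ∠N ≈ 0.00°
|D| = √(863² + 8630²) ≈ 8673, ∠D ≈ 84.29°
|G| = 50 / 8673 ≈ 0.005765
Gain = 20 log₁₀(0.005765) ≈ -44.78 dB
∠G = 0.00° − 84.29° = -84.29°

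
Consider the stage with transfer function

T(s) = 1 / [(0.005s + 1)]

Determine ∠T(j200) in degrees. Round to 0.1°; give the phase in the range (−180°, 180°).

At ω = 200 rad/s:
pole (1 + j200·0.005) = 1 + j1 → |·| ≈ 1.4142, ∠ ≈ 45.00°
∠T = (0°) − (45.00°) = -45.00°

-45.0°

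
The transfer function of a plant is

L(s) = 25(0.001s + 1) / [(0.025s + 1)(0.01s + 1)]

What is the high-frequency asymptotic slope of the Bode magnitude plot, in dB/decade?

-20 dB/decade

Each pole contributes −20 dB/decade at high frequency; each zero contributes +20 dB/decade.
Net: 1 zero(s) − 2 pole(s) → -20 dB/decade.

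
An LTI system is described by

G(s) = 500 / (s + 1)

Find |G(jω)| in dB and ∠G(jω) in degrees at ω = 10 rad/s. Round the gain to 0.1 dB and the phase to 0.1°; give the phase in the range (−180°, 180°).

33.9 dB, -84.3°

Substitute s = j10:
Numerator: 500 = 500 + j0
Denominator: (j10) + 1 = 1 + j10
|N| = √(500² + 0²) ≈ 500, ∠N ≈ 0.00°
|D| = √(1² + 10²) ≈ 10.05, ∠D ≈ 84.29°
|G| = 500 / 10.05 ≈ 49.751
Gain = 20 log₁₀(49.751) ≈ 33.94 dB
∠G = 0.00° − 84.29° = -84.29°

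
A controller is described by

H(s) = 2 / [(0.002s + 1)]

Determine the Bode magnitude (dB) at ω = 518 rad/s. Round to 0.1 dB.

2.9 dB

At ω = 518 rad/s:
pole (1 + j518·0.002) = 1 + j1.036 → |·| ≈ 1.4399, ∠ ≈ 46.01°
|H| = 2 · 1 / (1.4399) ≈ 1.389
Gain = 20 log₁₀(1.389) ≈ 2.85 dB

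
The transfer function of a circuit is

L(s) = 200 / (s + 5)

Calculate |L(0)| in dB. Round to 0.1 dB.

32.0 dB

L(0) = 200 / (5) = 40
20 log₁₀(40) ≈ 32.04 dB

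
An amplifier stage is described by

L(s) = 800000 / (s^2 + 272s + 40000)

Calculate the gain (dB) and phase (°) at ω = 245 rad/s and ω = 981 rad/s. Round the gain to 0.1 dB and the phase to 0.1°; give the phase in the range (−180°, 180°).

At s = jω = j245:
quadratic: (j245)² + 272·j245 + 40000 = -20025 + j66640 → |·| ≈ 69584, ∠ ≈ 106.73°
|L| = 800000 / 69584 ≈ 11.497
Gain = 20 log₁₀(11.497) ≈ 21.21 dB
∠L = 0.00° − 106.73° = -106.73°

At s = jω = j981:
quadratic: (j981)² + 272·j981 + 40000 = -922361 + j266832 → |·| ≈ 9.6018e+05, ∠ ≈ 163.87°
|L| = 800000 / 9.6018e+05 ≈ 0.83318
Gain = 20 log₁₀(0.83318) ≈ -1.59 dB
∠L = 0.00° − 163.87° = -163.87°

ω = 245: 21.2 dB, -106.7°; ω = 981: -1.6 dB, -163.9°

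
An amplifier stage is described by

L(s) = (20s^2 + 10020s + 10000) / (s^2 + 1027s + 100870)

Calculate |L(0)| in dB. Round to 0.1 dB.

L(0) = 10000 / 100870 ≈ 0.099138
20 log₁₀(0.099138) ≈ -20.08 dB

-20.1 dB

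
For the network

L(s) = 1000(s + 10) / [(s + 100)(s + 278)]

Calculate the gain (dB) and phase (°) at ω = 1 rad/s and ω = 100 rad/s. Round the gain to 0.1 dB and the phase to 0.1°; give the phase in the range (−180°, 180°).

At s = jω = j1:
zero (s+10): 10 + j1 → |·| = √(10²+1²) = √101 ≈ 10.05, ∠ = arctan(1/10) ≈ 5.71°
pole (s+100): 100 + j1 → |·| = √(100²+1²) = √10001 ≈ 100, ∠ = arctan(1/100) ≈ 0.57°
pole (s+278): 278 + j1 → |·| = √(278²+1²) = √77285 ≈ 278, ∠ = arctan(1/278) ≈ 0.21°
|L| = 1000 · 10.05 / 27800 ≈ 0.36151
Gain = 20 log₁₀(0.36151) ≈ -8.84 dB
∠L = 5.71° − 0.78° = 4.93°

At s = jω = j100:
zero (s+10): 10 + j100 → |·| = √(10²+100²) = √10100 ≈ 100.5, ∠ = arctan(100/10) ≈ 84.29°
pole (s+100): 100 + j100 → |·| = √(100²+100²) = √20000 ≈ 141.42, ∠ = arctan(100/100) ≈ 45.00°
pole (s+278): 278 + j100 → |·| = √(278²+100²) = √87284 ≈ 295.44, ∠ = arctan(100/278) ≈ 19.78°
|L| = 1000 · 100.5 / 41781 ≈ 2.4054
Gain = 20 log₁₀(2.4054) ≈ 7.62 dB
∠L = 84.29° − 64.78° = 19.51°

ω = 1: -8.8 dB, 4.9°; ω = 100: 7.6 dB, 19.5°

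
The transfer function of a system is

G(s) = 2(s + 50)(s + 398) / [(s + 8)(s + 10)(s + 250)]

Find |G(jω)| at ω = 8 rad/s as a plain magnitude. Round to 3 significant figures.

At s = jω = j8:
zero (s+50): 50 + j8 → |·| = √(50²+8²) = √2564 ≈ 50.636, ∠ = arctan(8/50) ≈ 9.09°
zero (s+398): 398 + j8 → |·| = √(398²+8²) = √158468 ≈ 398.08, ∠ = arctan(8/398) ≈ 1.15°
pole (s+8): 8 + j8 → |·| = √(8²+8²) = √128 ≈ 11.314, ∠ = arctan(8/8) ≈ 45.00°
pole (s+10): 10 + j8 → |·| = √(10²+8²) = √164 ≈ 12.806, ∠ = arctan(8/10) ≈ 38.66°
pole (s+250): 250 + j8 → |·| = √(250²+8²) = √62564 ≈ 250.13, ∠ = arctan(8/250) ≈ 1.83°
|G| = 2 · 20157 / 36241 ≈ 1.1124

1.11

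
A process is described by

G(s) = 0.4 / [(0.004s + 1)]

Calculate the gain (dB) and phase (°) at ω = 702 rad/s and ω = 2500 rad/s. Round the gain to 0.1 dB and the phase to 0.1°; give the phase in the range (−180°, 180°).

ω = 702: -17.4 dB, -70.4°; ω = 2500: -28.0 dB, -84.3°

At ω = 702 rad/s:
pole (1 + j702·0.004) = 1 + j2.808 → |·| ≈ 2.9807, ∠ ≈ 70.40°
|G| = 0.4 · 1 / (2.9807) ≈ 0.1342
Gain = 20 log₁₀(0.1342) ≈ -17.44 dB
∠G = (0°) − (70.40°) = -70.40°

At ω = 2500 rad/s:
pole (1 + j2500·0.004) = 1 + j10 → |·| ≈ 10.05, ∠ ≈ 84.29°
|G| = 0.4 · 1 / (10.05) ≈ 0.039801
Gain = 20 log₁₀(0.039801) ≈ -28.00 dB
∠G = (0°) − (84.29°) = -84.29°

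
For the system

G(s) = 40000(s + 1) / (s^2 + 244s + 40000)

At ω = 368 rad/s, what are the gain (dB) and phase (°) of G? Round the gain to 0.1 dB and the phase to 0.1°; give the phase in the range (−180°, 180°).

41.0 dB, -46.9°

At s = jω = j368:
zero (s+1): 1 + j368 → |·| = √(1²+368²) = √135425 ≈ 368, ∠ = arctan(368/1) ≈ 89.84°
quadratic: (j368)² + 244·j368 + 40000 = -95424 + j89792 → |·| ≈ 1.3103e+05, ∠ ≈ 136.74°
|G| = 40000 · 368 / 1.3103e+05 ≈ 112.34
Gain = 20 log₁₀(112.34) ≈ 41.01 dB
∠G = 89.84° − 136.74° = -46.90°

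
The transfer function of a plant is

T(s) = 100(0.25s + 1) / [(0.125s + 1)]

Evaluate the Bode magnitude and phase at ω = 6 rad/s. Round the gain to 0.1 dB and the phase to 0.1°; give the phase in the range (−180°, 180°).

At ω = 6 rad/s:
zero (1 + j6·0.25) = 1 + j1.5 → |·| ≈ 1.8028, ∠ ≈ 56.31°
pole (1 + j6·0.125) = 1 + j0.75 → |·| ≈ 1.25, ∠ ≈ 36.87°
|T| = 100 · 1.8028 / (1.25) ≈ 144.22
Gain = 20 log₁₀(144.22) ≈ 43.18 dB
∠T = (56.31°) − (36.87°) = 19.44°

43.2 dB, 19.4°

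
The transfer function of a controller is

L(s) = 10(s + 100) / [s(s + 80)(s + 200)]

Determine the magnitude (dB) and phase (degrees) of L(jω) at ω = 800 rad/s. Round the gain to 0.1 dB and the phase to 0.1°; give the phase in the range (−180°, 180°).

At s = jω = j800:
zero (s+100): 100 + j800 → |·| = √(100²+800²) = √650000 ≈ 806.23, ∠ = arctan(800/100) ≈ 82.87°
pole (s+80): 80 + j800 → |·| = √(80²+800²) = √646400 ≈ 803.99, ∠ = arctan(800/80) ≈ 84.29°
pole (s+200): 200 + j800 → |·| = √(200²+800²) = √680000 ≈ 824.62, ∠ = arctan(800/200) ≈ 75.96°
pole at origin: |s| = 800, ∠ = 90.00° (in denominator)
|L| = 10 · 806.23 / 5.3039e+08 ≈ 1.5201e-05
Gain = 20 log₁₀(1.5201e-05) ≈ -96.36 dB
∠L = 82.87° − 250.25° = -167.38°

-96.4 dB, -167.4°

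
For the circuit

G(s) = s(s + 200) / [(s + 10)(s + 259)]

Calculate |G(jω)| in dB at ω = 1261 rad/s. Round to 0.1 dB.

At s = jω = j1261:
zero (s+200): 200 + j1261 → |·| = √(200²+1261²) = √1630121 ≈ 1276.8, ∠ = arctan(1261/200) ≈ 80.99°
zero at origin: s = j1261 → |·| = 1261, ∠ = 90.00°
pole (s+10): 10 + j1261 → |·| = √(10²+1261²) = √1590221 ≈ 1261, ∠ = arctan(1261/10) ≈ 89.55°
pole (s+259): 259 + j1261 → |·| = √(259²+1261²) = √1657202 ≈ 1287.3, ∠ = arctan(1261/259) ≈ 78.39°
|G| = 1 · 1.61e+06 / 1.6233e+06 ≈ 0.99181
Gain = 20 log₁₀(0.99181) ≈ -0.07 dB

-0.1 dB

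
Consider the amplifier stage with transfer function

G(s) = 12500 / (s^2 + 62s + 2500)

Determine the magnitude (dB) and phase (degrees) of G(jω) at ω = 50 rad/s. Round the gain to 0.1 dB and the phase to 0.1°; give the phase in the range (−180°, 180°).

12.1 dB, -90.0°

At s = jω = j50:
quadratic: (j50)² + 62·j50 + 2500 = 0 + j3100 → |·| ≈ 3100, ∠ ≈ 90.00°
|G| = 12500 / 3100 ≈ 4.0323
Gain = 20 log₁₀(4.0323) ≈ 12.11 dB
∠G = 0.00° − 90.00° = -90.00°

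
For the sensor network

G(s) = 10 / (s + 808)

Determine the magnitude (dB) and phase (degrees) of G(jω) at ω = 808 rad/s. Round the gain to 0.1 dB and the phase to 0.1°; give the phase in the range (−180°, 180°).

-41.2 dB, -45.0°

Substitute s = j808:
Numerator: 10 = 10 + j0
Denominator: (j808) + 808 = 808 + j808
|N| = √(10² + 0²) ≈ 10, ∠N ≈ 0.00°
|D| = √(808² + 808²) ≈ 1142.7, ∠D ≈ 45.00°
|G| = 10 / 1142.7 ≈ 0.0087512
Gain = 20 log₁₀(0.0087512) ≈ -41.16 dB
∠G = 0.00° − 45.00° = -45.00°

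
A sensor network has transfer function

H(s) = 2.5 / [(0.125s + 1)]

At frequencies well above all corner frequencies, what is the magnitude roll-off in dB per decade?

-20 dB/decade

Each pole contributes −20 dB/decade at high frequency; each zero contributes +20 dB/decade.
Net: 0 zero(s) − 1 pole(s) → -20 dB/decade.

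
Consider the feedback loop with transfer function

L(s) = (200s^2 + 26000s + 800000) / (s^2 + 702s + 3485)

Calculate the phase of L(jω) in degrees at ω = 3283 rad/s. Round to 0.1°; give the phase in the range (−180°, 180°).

Substitute s = j3283:
Numerator: 200(j3283)^2 + 26000(j3283) + 800000 = -2154817800 + j85358000
Denominator: (j3283)^2 + 702(j3283) + 3485 = -10774604 + j2304666
|N| = √(2154817800² + 85358000²) ≈ 2.1565e+09, ∠N ≈ 177.73°
|D| = √(10774604² + 2304666²) ≈ 1.1018e+07, ∠D ≈ 167.93°
∠L = 177.73° − 167.93° = 9.80°

9.8°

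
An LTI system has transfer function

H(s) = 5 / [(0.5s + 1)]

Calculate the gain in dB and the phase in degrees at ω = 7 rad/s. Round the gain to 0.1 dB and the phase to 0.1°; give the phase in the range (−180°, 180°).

2.8 dB, -74.1°

At ω = 7 rad/s:
pole (1 + j7·0.5) = 1 + j3.5 → |·| ≈ 3.6401, ∠ ≈ 74.05°
|H| = 5 · 1 / (3.6401) ≈ 1.3736
Gain = 20 log₁₀(1.3736) ≈ 2.76 dB
∠H = (0°) − (74.05°) = -74.05°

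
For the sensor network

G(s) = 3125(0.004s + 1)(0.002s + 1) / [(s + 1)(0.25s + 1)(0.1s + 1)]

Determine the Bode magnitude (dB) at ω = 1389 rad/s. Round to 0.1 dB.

At ω = 1389 rad/s:
zero (1 + j1389·0.004) = 1 + j5.556 → |·| ≈ 5.6453, ∠ ≈ 79.80°
zero (1 + j1389·0.002) = 1 + j2.778 → |·| ≈ 2.9525, ∠ ≈ 70.20°
pole (1 + j1389·1) = 1 + j1389 → |·| ≈ 1389, ∠ ≈ 89.96°
pole (1 + j1389·0.25) = 1 + j347.25 → |·| ≈ 347.25, ∠ ≈ 89.84°
pole (1 + j1389·0.1) = 1 + j138.9 → |·| ≈ 138.9, ∠ ≈ 89.59°
|G| = 3125 · 5.6453 · 2.9525 / (1389 · 347.25 · 138.9) ≈ 0.00077746
Gain = 20 log₁₀(0.00077746) ≈ -62.19 dB

-62.2 dB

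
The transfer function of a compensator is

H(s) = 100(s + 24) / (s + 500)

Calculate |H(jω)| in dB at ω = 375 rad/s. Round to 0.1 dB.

35.6 dB

At s = jω = j375:
zero (s+24): 24 + j375 → |·| = √(24²+375²) = √141201 ≈ 375.77, ∠ = arctan(375/24) ≈ 86.34°
pole (s+500): 500 + j375 → |·| = √(500²+375²) = √390625 ≈ 625, ∠ = arctan(375/500) ≈ 36.87°
|H| = 100 · 375.77 / 625 ≈ 60.123
Gain = 20 log₁₀(60.123) ≈ 35.58 dB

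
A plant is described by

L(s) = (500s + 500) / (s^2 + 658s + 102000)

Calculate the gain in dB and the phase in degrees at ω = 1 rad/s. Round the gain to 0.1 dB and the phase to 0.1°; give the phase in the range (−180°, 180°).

-43.2 dB, 44.6°

Substitute s = j1:
Numerator: 500(j1) + 500 = 500 + j500
Denominator: (j1)^2 + 658(j1) + 102000 = 101999 + j658
|N| = √(500² + 500²) ≈ 707.11, ∠N ≈ 45.00°
|D| = √(101999² + 658²) ≈ 1.02e+05, ∠D ≈ 0.37°
|L| = 707.11 / 1.02e+05 ≈ 0.0069325
Gain = 20 log₁₀(0.0069325) ≈ -43.18 dB
∠L = 45.00° − 0.37° = 44.63°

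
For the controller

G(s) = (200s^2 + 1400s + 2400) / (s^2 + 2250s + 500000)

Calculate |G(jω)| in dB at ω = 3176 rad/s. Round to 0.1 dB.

44.5 dB

Substitute s = j3176:
Numerator: 200(j3176)^2 + 1400(j3176) + 2400 = -2017392800 + j4446400
Denominator: (j3176)^2 + 2250(j3176) + 500000 = -9586976 + j7146000
|N| = √(2017392800² + 4446400²) ≈ 2.0174e+09, ∠N ≈ 179.87°
|D| = √(9586976² + 7146000²) ≈ 1.1957e+07, ∠D ≈ 143.30°
|G| = 2.0174e+09 / 1.1957e+07 ≈ 168.72
Gain = 20 log₁₀(168.72) ≈ 44.54 dB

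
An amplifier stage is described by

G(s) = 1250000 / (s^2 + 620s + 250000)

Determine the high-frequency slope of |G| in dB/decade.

Each pole contributes −20 dB/decade at high frequency; each zero contributes +20 dB/decade.
Net: 0 zero(s) − 2 pole(s) → -40 dB/decade.

-40 dB/decade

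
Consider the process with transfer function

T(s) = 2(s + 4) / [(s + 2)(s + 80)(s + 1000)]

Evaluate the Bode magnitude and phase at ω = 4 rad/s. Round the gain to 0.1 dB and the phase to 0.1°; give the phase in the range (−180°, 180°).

-90.0 dB, -21.5°

At s = jω = j4:
zero (s+4): 4 + j4 → |·| = √(4²+4²) = √32 ≈ 5.6569, ∠ = arctan(4/4) ≈ 45.00°
pole (s+2): 2 + j4 → |·| = √(2²+4²) = √20 ≈ 4.4721, ∠ = arctan(4/2) ≈ 63.43°
pole (s+80): 80 + j4 → |·| = √(80²+4²) = √6416 ≈ 80.1, ∠ = arctan(4/80) ≈ 2.86°
pole (s+1000): 1000 + j4 → |·| = √(1000²+4²) = √1000016 ≈ 1000, ∠ = arctan(4/1000) ≈ 0.23°
|T| = 2 · 5.6569 / 3.5822e+05 ≈ 3.1583e-05
Gain = 20 log₁₀(3.1583e-05) ≈ -90.01 dB
∠T = 45.00° − 66.52° = -21.52°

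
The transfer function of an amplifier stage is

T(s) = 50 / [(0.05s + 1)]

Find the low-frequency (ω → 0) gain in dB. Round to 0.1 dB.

T(0) = 50 · 1 / 1 = 50
20 log₁₀(50) ≈ 33.98 dB

34.0 dB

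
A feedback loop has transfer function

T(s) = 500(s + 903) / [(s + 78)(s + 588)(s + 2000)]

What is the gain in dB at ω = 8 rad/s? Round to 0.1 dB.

-46.2 dB

At s = jω = j8:
zero (s+903): 903 + j8 → |·| = √(903²+8²) = √815473 ≈ 903.04, ∠ = arctan(8/903) ≈ 0.51°
pole (s+78): 78 + j8 → |·| = √(78²+8²) = √6148 ≈ 78.409, ∠ = arctan(8/78) ≈ 5.86°
pole (s+588): 588 + j8 → |·| = √(588²+8²) = √345808 ≈ 588.05, ∠ = arctan(8/588) ≈ 0.78°
pole (s+2000): 2000 + j8 → |·| = √(2000²+8²) = √4000064 ≈ 2000, ∠ = arctan(8/2000) ≈ 0.23°
|T| = 500 · 903.04 / 9.2217e+07 ≈ 0.0048963
Gain = 20 log₁₀(0.0048963) ≈ -46.20 dB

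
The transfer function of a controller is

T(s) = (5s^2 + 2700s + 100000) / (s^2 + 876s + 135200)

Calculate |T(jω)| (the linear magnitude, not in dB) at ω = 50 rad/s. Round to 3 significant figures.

Substitute s = j50:
Numerator: 5(j50)^2 + 2700(j50) + 100000 = 87500 + j135000
Denominator: (j50)^2 + 876(j50) + 135200 = 132700 + j43800
|N| = √(87500² + 135000²) ≈ 1.6088e+05, ∠N ≈ 57.05°
|D| = √(132700² + 43800²) ≈ 1.3974e+05, ∠D ≈ 18.27°
|T| = 1.6088e+05 / 1.3974e+05 ≈ 1.1513

1.15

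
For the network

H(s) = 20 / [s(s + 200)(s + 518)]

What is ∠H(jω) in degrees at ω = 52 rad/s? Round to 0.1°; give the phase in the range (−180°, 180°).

-110.3°

At s = jω = j52:
pole (s+200): 200 + j52 → |·| = √(200²+52²) = √42704 ≈ 206.65, ∠ = arctan(52/200) ≈ 14.57°
pole (s+518): 518 + j52 → |·| = √(518²+52²) = √271028 ≈ 520.6, ∠ = arctan(52/518) ≈ 5.73°
pole at origin: |s| = 52, ∠ = 90.00° (in denominator)
∠H = 0.00° − 110.30° = -110.30°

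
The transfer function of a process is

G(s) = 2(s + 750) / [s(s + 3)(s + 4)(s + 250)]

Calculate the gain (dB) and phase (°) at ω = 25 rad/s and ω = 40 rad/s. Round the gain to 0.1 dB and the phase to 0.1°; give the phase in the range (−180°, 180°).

At s = jω = j25:
zero (s+750): 750 + j25 → |·| = √(750²+25²) = √563125 ≈ 750.42, ∠ = arctan(25/750) ≈ 1.91°
pole (s+3): 3 + j25 → |·| = √(3²+25²) = √634 ≈ 25.179, ∠ = arctan(25/3) ≈ 83.16°
pole (s+4): 4 + j25 → |·| = √(4²+25²) = √641 ≈ 25.318, ∠ = arctan(25/4) ≈ 80.91°
pole (s+250): 250 + j25 → |·| = √(250²+25²) = √63125 ≈ 251.25, ∠ = arctan(25/250) ≈ 5.71°
pole at origin: |s| = 25, ∠ = 90.00° (in denominator)
|G| = 2 · 750.42 / 4.0042e+06 ≈ 0.00037482
Gain = 20 log₁₀(0.00037482) ≈ -68.52 dB
∠G = 1.91° − 259.78° = -257.87° ≡ 102.13° (principal value)

At s = jω = j40:
zero (s+750): 750 + j40 → |·| = √(750²+40²) = √564100 ≈ 751.07, ∠ = arctan(40/750) ≈ 3.05°
pole (s+3): 3 + j40 → |·| = √(3²+40²) = √1609 ≈ 40.112, ∠ = arctan(40/3) ≈ 85.71°
pole (s+4): 4 + j40 → |·| = √(4²+40²) = √1616 ≈ 40.2, ∠ = arctan(40/4) ≈ 84.29°
pole (s+250): 250 + j40 → |·| = √(250²+40²) = √64100 ≈ 253.18, ∠ = arctan(40/250) ≈ 9.09°
pole at origin: |s| = 40, ∠ = 90.00° (in denominator)
|G| = 2 · 751.07 / 1.633e+07 ≈ 9.1987e-05
Gain = 20 log₁₀(9.1987e-05) ≈ -80.73 dB
∠G = 3.05° − 269.09° = -266.04° ≡ 93.96° (principal value)

ω = 25: -68.5 dB, 102.1°; ω = 40: -80.7 dB, 94.0°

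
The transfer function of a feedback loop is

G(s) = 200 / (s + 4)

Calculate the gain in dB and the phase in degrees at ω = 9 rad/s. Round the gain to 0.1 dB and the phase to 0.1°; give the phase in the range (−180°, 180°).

At s = jω = j9:
pole (s+4): 4 + j9 → |·| = √(4²+9²) = √97 ≈ 9.8489, ∠ = arctan(9/4) ≈ 66.04°
|G| = 200 / 9.8489 ≈ 20.307
Gain = 20 log₁₀(20.307) ≈ 26.15 dB
∠G = 0.00° − 66.04° = -66.04°

26.2 dB, -66.0°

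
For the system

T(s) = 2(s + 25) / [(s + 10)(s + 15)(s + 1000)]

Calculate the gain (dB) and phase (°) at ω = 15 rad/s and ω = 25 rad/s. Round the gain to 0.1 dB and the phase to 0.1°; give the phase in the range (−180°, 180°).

ω = 15: -76.3 dB, -71.2°; ω = 25: -80.9 dB, -83.7°

At s = jω = j15:
zero (s+25): 25 + j15 → |·| = √(25²+15²) = √850 ≈ 29.155, ∠ = arctan(15/25) ≈ 30.96°
pole (s+10): 10 + j15 → |·| = √(10²+15²) = √325 ≈ 18.028, ∠ = arctan(15/10) ≈ 56.31°
pole (s+15): 15 + j15 → |·| = √(15²+15²) = √450 ≈ 21.213, ∠ = arctan(15/15) ≈ 45.00°
pole (s+1000): 1000 + j15 → |·| = √(1000²+15²) = √1000225 ≈ 1000.1, ∠ = arctan(15/1000) ≈ 0.86°
|T| = 2 · 29.155 / 3.8247e+05 ≈ 0.00015246
Gain = 20 log₁₀(0.00015246) ≈ -76.34 dB
∠T = 30.96° − 102.17° = -71.21°

At s = jω = j25:
zero (s+25): 25 + j25 → |·| = √(25²+25²) = √1250 ≈ 35.355, ∠ = arctan(25/25) ≈ 45.00°
pole (s+10): 10 + j25 → |·| = √(10²+25²) = √725 ≈ 26.926, ∠ = arctan(25/10) ≈ 68.20°
pole (s+15): 15 + j25 → |·| = √(15²+25²) = √850 ≈ 29.155, ∠ = arctan(25/15) ≈ 59.04°
pole (s+1000): 1000 + j25 → |·| = √(1000²+25²) = √1000625 ≈ 1000.3, ∠ = arctan(25/1000) ≈ 1.43°
|T| = 2 · 35.355 / 7.8526e+05 ≈ 9.0047e-05
Gain = 20 log₁₀(9.0047e-05) ≈ -80.91 dB
∠T = 45.00° − 128.67° = -83.67°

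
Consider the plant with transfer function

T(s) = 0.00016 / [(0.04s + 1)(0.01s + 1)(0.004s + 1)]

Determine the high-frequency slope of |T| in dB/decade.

Each pole contributes −20 dB/decade at high frequency; each zero contributes +20 dB/decade.
Net: 0 zero(s) − 3 pole(s) → -60 dB/decade.

-60 dB/decade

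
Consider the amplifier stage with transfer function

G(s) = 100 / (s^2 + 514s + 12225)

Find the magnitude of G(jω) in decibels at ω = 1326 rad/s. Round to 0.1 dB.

Substitute s = j1326:
Numerator: 100 = 100 + j0
Denominator: (j1326)^2 + 514(j1326) + 12225 = -1746051 + j681564
|N| = √(100² + 0²) ≈ 100, ∠N ≈ 0.00°
|D| = √(1746051² + 681564²) ≈ 1.8744e+06, ∠D ≈ 158.68°
|G| = 100 / 1.8744e+06 ≈ 5.335e-05
Gain = 20 log₁₀(5.335e-05) ≈ -85.46 dB

-85.5 dB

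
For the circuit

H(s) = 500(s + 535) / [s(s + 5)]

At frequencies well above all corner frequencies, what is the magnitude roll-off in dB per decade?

Each pole contributes −20 dB/decade at high frequency; each zero contributes +20 dB/decade.
Net: 1 zero(s) − 2 pole(s) → -20 dB/decade.

-20 dB/decade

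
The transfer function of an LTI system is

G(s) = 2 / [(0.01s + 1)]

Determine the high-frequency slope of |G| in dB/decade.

Each pole contributes −20 dB/decade at high frequency; each zero contributes +20 dB/decade.
Net: 0 zero(s) − 1 pole(s) → -20 dB/decade.

-20 dB/decade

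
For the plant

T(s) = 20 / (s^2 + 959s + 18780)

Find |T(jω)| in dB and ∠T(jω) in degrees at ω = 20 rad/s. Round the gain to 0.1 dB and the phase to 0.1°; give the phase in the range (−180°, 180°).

-62.5 dB, -46.2°

Substitute s = j20:
Numerator: 20 = 20 + j0
Denominator: (j20)^2 + 959(j20) + 18780 = 18380 + j19180
|N| = √(20² + 0²) ≈ 20, ∠N ≈ 0.00°
|D| = √(18380² + 19180²) ≈ 26565, ∠D ≈ 46.22°
|T| = 20 / 26565 ≈ 0.00075287
Gain = 20 log₁₀(0.00075287) ≈ -62.47 dB
∠T = 0.00° − 46.22° = -46.22°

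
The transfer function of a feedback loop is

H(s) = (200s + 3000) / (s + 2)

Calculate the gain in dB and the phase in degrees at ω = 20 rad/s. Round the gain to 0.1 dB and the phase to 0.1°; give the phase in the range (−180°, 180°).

47.9 dB, -31.2°

Substitute s = j20:
Numerator: 200(j20) + 3000 = 3000 + j4000
Denominator: (j20) + 2 = 2 + j20
|N| = √(3000² + 4000²) ≈ 5000, ∠N ≈ 53.13°
|D| = √(2² + 20²) ≈ 20.1, ∠D ≈ 84.29°
|H| = 5000 / 20.1 ≈ 248.76
Gain = 20 log₁₀(248.76) ≈ 47.92 dB
∠H = 53.13° − 84.29° = -31.16°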